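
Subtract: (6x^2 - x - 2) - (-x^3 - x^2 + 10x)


Distribute the minus sign:
  (6x^2 - x - 2)
- (-x^3 - x^2 + 10x)
Negate second polynomial: x^3 + x^2 - 10x
Add: x^3 + 7x^2 - 11x - 2


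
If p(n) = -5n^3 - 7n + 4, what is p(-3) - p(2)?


p(-3) = 160
p(2) = -50
p(-3) - p(2) = 160 + 50 = 210


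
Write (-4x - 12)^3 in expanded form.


Expand (-4x - 12)^3 by repeated multiplication:
  (-4x - 12)^2 = 16x^2 + 96x + 144
= -64x^3 - 576x^2 - 1728x - 1728


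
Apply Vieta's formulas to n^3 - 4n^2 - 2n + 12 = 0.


Monic cubic n^3+bn^2+cn+d=0: sum=-b, pairwise sum=c, product=-d.
b=-4, c=-2, d=12
r1+r2+r3 = 4
r1r2+r1r3+r2r3 = -2
r1r2r3 = -12


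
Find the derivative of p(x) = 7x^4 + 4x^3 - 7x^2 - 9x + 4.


Apply the power rule term by term:
  d/dx(7x^4) = 28x^3
  d/dx(4x^3) = 12x^2
  d/dx(-7x^2) = -14x
  d/dx(-9x) = -9
  d/dx(4) = 0
p'(x) = 28x^3 + 12x^2 - 14x - 9


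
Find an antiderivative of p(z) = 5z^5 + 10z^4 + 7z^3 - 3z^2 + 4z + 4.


Reverse power rule on each term:
  ∫ 5z^5 dz = (5/6)z^6
  ∫ 10z^4 dz = 2z^5
  ∫ 7z^3 dz = (7/4)z^4
  ∫ -3z^2 dz = -z^3
  ∫ 4z dz = 2z^2
  ∫ 4 dz = 4z
F(z) = (5/6)z^6 + 2z^5 + (7/4)z^4 - z^3 + 2z^2 + 4z + C


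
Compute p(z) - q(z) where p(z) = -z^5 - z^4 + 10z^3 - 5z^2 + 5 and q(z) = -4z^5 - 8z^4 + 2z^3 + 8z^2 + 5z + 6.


Distribute the minus sign:
  (-z^5 - z^4 + 10z^3 - 5z^2 + 5)
- (-4z^5 - 8z^4 + 2z^3 + 8z^2 + 5z + 6)
Negate second polynomial: 4z^5 + 8z^4 - 2z^3 - 8z^2 - 5z - 6
Add: 3z^5 + 7z^4 + 8z^3 - 13z^2 - 5z - 1


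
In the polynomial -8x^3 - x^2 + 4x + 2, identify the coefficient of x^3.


Read off the coefficient of x^3: -8


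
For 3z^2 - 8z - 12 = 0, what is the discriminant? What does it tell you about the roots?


D = b^2 - 4ac = (-8)^2 - 4(3)(-12) = 64 + 144 = 208
Since D > 0: two distinct irrational roots


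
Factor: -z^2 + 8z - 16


Roots satisfy r1 + r2 = -b/a = 8 and r1*r2 = c/a = 16.
So r1 = 4, r2 = 4.
-z^2 + 8z - 16 = -(z - r1)(z - r2) = -(z - 4)(z - 4)


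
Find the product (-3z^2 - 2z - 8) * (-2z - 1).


Distribute each term of the first polynomial:
  (-3z^2)(-2z - 1) = 6z^3 + 3z^2
  (-2z)(-2z - 1) = 4z^2 + 2z
  (-8)(-2z - 1) = 16z + 8
Sum: 6z^3 + 7z^2 + 18z + 8


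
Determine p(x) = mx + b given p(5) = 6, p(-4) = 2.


p(x) = mx + b. Using p(5)=6, p(-4)=2:
m = (6 - 2)/(5 + 4) = 4/9 = 4/9
b = 6 - m*(5) = 6 - 20/9 = 34/9
p(x) = (4/9)x + (34/9)


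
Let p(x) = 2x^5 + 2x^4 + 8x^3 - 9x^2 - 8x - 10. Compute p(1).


Using direct substitution:
  2 * (1)^5 = 2
  2 * (1)^4 = 2
  8 * (1)^3 = 8
  -9 * (1)^2 = -9
  -8 * (1)^1 = -8
  constant: -10
Sum = 2 + 2 + 8 - 9 - 8 - 10 = -15


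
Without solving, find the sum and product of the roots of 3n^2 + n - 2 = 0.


For an^2+bn+c=0: sum = -b/a, product = c/a.
a=3, b=1, c=-2
Sum = -(1)/3 = -1/3
Product = (-2)/3 = -2/3


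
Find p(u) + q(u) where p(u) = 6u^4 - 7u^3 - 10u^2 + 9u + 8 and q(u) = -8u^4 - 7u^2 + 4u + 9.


Align terms by degree and add:
  6u^4 - 7u^3 - 10u^2 + 9u + 8
  -8u^4 - 7u^2 + 4u + 9
= -2u^4 - 7u^3 - 17u^2 + 13u + 17


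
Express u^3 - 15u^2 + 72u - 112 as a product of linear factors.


Try integer roots (divisors of -112). u=4: p(4)=0.
Divide out (u - 4): quotient is u^2 - 11u + 28.
Factor the quadratic: (u - 7)(u - 4)
Result: (u - 4)(u - 7)(u - 4)


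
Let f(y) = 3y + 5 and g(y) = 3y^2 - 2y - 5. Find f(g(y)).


Substitute g(y) into f:
f(g(y)) = 3*(3y^2 - 2y - 5) + 5
Expand and combine: 9y^2 - 6y - 10


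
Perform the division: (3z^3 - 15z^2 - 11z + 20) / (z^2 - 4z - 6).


(3z^3 - 15z^2 - 11z + 20) / (z^2 - 4z - 6)
Step 1: 3z * (z^2 - 4z - 6) = 3z^3 - 12z^2 - 18z; subtract.
Step 2: -3 * (z^2 - 4z - 6) = -3z^2 + 12z + 18; subtract.
Quotient: 3z - 3, Remainder: -5z + 2


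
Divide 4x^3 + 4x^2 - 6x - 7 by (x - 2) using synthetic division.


Synthetic division with c = 2. Coefficients: 4, 4, -6, -7
Bring down 4.
  4 * 2 = 8; 8 + 4 = 12
  12 * 2 = 24; 24 - 6 = 18
  18 * 2 = 36; 36 - 7 = 29
Quotient: 4x^2 + 12x + 18, Remainder: 29


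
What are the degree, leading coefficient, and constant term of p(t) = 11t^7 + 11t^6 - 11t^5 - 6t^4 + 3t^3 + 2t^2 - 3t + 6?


Highest power of t is 7, with coefficient 11. Constant term is 6.
Degree = 7, leading coefficient = 11, constant term = 6


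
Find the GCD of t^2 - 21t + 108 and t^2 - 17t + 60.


Factor each:
  t^2 - 21t + 108 = (t - 12)(t - 9)
  t^2 - 17t + 60 = (t - 12)(t - 5)
Common monic factor: t - 12


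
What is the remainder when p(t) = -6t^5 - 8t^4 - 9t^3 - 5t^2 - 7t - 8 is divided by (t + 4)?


By the Remainder Theorem, the remainder equals p(-4):
  -6*(-4)^5 = 6144
  -8*(-4)^4 = -2048
  -9*(-4)^3 = 576
  -5*(-4)^2 = -80
  -7*(-4)^1 = 28
  constant: -8
Sum: 6144 - 2048 + 576 - 80 + 28 - 8 = 4612


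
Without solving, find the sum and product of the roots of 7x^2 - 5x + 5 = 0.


For ax^2+bx+c=0: sum = -b/a, product = c/a.
a=7, b=-5, c=5
Sum = -(-5)/7 = 5/7
Product = (5)/7 = 5/7


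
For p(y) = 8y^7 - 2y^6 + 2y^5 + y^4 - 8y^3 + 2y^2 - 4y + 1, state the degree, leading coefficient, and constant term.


Highest power of y is 7, with coefficient 8. Constant term is 1.
Degree = 7, leading coefficient = 8, constant term = 1


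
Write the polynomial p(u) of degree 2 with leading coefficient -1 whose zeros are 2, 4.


p(u) = -(u - 2)(u - 4)
Expand: -u^2 + 6u - 8


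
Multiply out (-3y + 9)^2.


Expand (-3y + 9)^2 by repeated multiplication:
= 9y^2 - 54y + 81


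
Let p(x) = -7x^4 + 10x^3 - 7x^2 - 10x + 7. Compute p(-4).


Using direct substitution:
  -7 * (-4)^4 = -1792
  10 * (-4)^3 = -640
  -7 * (-4)^2 = -112
  -10 * (-4)^1 = 40
  constant: 7
Sum = -1792 - 640 - 112 + 40 + 7 = -2497


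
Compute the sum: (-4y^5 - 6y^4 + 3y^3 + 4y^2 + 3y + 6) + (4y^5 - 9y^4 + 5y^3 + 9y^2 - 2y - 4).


Align terms by degree and add:
  -4y^5 - 6y^4 + 3y^3 + 4y^2 + 3y + 6
+ 4y^5 - 9y^4 + 5y^3 + 9y^2 - 2y - 4
= -15y^4 + 8y^3 + 13y^2 + y + 2


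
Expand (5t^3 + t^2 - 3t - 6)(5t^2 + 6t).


Distribute each term of the first polynomial:
  (5t^3)(5t^2 + 6t) = 25t^5 + 30t^4
  (t^2)(5t^2 + 6t) = 5t^4 + 6t^3
  (-3t)(5t^2 + 6t) = -15t^3 - 18t^2
  (-6)(5t^2 + 6t) = -30t^2 - 36t
Sum: 25t^5 + 35t^4 - 9t^3 - 48t^2 - 36t


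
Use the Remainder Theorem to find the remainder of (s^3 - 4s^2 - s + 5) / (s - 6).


By the Remainder Theorem, the remainder equals p(6):
  1*(6)^3 = 216
  -4*(6)^2 = -144
  -1*(6)^1 = -6
  constant: 5
Sum: 216 - 144 - 6 + 5 = 71


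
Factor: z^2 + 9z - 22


Roots satisfy r1 + r2 = -b/a = -9 and r1*r2 = c/a = -22.
So r1 = -11, r2 = 2.
z^2 + 9z - 22 = (z - r1)(z - r2) = (z + 11)(z - 2)


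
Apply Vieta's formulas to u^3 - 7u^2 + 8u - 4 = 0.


Monic cubic u^3+bu^2+cu+d=0: sum=-b, pairwise sum=c, product=-d.
b=-7, c=8, d=-4
r1+r2+r3 = 7
r1r2+r1r3+r2r3 = 8
r1r2r3 = 4


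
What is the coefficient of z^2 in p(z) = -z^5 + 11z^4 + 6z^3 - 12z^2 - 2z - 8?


Read off the coefficient of z^2: -12


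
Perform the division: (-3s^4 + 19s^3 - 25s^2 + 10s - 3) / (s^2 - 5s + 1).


(-3s^4 + 19s^3 - 25s^2 + 10s - 3) / (s^2 - 5s + 1)
Step 1: -3s^2 * (s^2 - 5s + 1) = -3s^4 + 15s^3 - 3s^2; subtract.
Step 2: 4s * (s^2 - 5s + 1) = 4s^3 - 20s^2 + 4s; subtract.
Step 3: -2 * (s^2 - 5s + 1) = -2s^2 + 10s - 2; subtract.
Quotient: -3s^2 + 4s - 2, Remainder: -4s - 1


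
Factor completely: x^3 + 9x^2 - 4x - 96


Try integer roots (divisors of -96). x=3: p(3)=0.
Divide out (x - 3): quotient is x^2 + 12x + 32.
Factor the quadratic: (x + 4)(x + 8)
Result: (x - 3)(x + 4)(x + 8)


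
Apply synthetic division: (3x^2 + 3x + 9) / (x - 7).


Synthetic division with c = 7. Coefficients: 3, 3, 9
Bring down 3.
  3 * 7 = 21; 21 + 3 = 24
  24 * 7 = 168; 168 + 9 = 177
Quotient: 3x + 24, Remainder: 177


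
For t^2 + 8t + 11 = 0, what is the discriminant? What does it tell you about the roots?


D = b^2 - 4ac = (8)^2 - 4(1)(11) = 64 - 44 = 20
Since D > 0: two distinct irrational roots


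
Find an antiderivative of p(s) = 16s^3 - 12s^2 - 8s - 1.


Reverse power rule on each term:
  ∫ 16s^3 ds = 4s^4
  ∫ -12s^2 ds = -4s^3
  ∫ -8s ds = -4s^2
  ∫ -1 ds = -s
F(s) = 4s^4 - 4s^3 - 4s^2 - s + C


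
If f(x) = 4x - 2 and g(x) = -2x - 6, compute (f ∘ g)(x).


Substitute g(x) into f:
f(g(x)) = 4*(-2x - 6) + (-2)
Expand and combine: -8x - 26


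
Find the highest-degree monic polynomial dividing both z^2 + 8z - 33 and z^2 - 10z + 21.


Factor each:
  z^2 + 8z - 33 = (z - 3)(z + 11)
  z^2 - 10z + 21 = (z - 3)(z - 7)
Common monic factor: z - 3


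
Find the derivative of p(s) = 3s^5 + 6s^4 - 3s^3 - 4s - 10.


Apply the power rule term by term:
  d/ds(3s^5) = 15s^4
  d/ds(6s^4) = 24s^3
  d/ds(-3s^3) = -9s^2
  d/ds(-4s) = -4
  d/ds(-10) = 0
p'(s) = 15s^4 + 24s^3 - 9s^2 - 4


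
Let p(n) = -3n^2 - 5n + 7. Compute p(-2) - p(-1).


p(-2) = 5
p(-1) = 9
p(-2) - p(-1) = 5 - 9 = -4


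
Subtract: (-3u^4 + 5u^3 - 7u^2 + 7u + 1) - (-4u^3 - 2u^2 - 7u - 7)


Distribute the minus sign:
  (-3u^4 + 5u^3 - 7u^2 + 7u + 1)
- (-4u^3 - 2u^2 - 7u - 7)
Negate second polynomial: 4u^3 + 2u^2 + 7u + 7
Add: -3u^4 + 9u^3 - 5u^2 + 14u + 8


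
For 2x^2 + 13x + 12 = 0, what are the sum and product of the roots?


For ax^2+bx+c=0: sum = -b/a, product = c/a.
a=2, b=13, c=12
Sum = -(13)/2 = -13/2
Product = (12)/2 = 6


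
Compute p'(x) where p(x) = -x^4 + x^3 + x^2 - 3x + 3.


Apply the power rule term by term:
  d/dx(-x^4) = -4x^3
  d/dx(x^3) = 3x^2
  d/dx(x^2) = 2x
  d/dx(-3x) = -3
  d/dx(3) = 0
p'(x) = -4x^3 + 3x^2 + 2x - 3


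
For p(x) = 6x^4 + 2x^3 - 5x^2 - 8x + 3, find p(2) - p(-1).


p(2) = 79
p(-1) = 10
p(2) - p(-1) = 79 - 10 = 69


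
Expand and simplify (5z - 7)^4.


Expand (5z - 7)^4 by repeated multiplication:
  (5z - 7)^2 = 25z^2 - 70z + 49
  (5z - 7)^3 = 125z^3 - 525z^2 + 735z - 343
= 625z^4 - 3500z^3 + 7350z^2 - 6860z + 2401


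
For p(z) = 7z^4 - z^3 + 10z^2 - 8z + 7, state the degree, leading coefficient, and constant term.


Highest power of z is 4, with coefficient 7. Constant term is 7.
Degree = 4, leading coefficient = 7, constant term = 7


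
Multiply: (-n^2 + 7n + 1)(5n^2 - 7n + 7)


Distribute each term of the first polynomial:
  (-n^2)(5n^2 - 7n + 7) = -5n^4 + 7n^3 - 7n^2
  (7n)(5n^2 - 7n + 7) = 35n^3 - 49n^2 + 49n
  (1)(5n^2 - 7n + 7) = 5n^2 - 7n + 7
Sum: -5n^4 + 42n^3 - 51n^2 + 42n + 7


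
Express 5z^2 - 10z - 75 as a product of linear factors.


Roots satisfy r1 + r2 = -b/a = 2 and r1*r2 = c/a = -15.
So r1 = -3, r2 = 5.
5z^2 - 10z - 75 = 5(z - r1)(z - r2) = 5(z + 3)(z - 5)


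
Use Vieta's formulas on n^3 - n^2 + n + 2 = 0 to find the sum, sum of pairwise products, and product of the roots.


Monic cubic n^3+bn^2+cn+d=0: sum=-b, pairwise sum=c, product=-d.
b=-1, c=1, d=2
r1+r2+r3 = 1
r1r2+r1r3+r2r3 = 1
r1r2r3 = -2


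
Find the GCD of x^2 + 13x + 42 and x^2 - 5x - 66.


Factor each:
  x^2 + 13x + 42 = (x + 6)(x + 7)
  x^2 - 5x - 66 = (x + 6)(x - 11)
Common monic factor: x + 6


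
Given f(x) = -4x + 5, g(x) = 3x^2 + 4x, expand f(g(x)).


Substitute g(x) into f:
f(g(x)) = -4*(3x^2 + 4x) + 5
Expand and combine: -12x^2 - 16x + 5


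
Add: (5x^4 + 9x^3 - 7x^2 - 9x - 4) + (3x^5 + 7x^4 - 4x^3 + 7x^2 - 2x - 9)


Align terms by degree and add:
  5x^4 + 9x^3 - 7x^2 - 9x - 4
+ 3x^5 + 7x^4 - 4x^3 + 7x^2 - 2x - 9
= 3x^5 + 12x^4 + 5x^3 - 11x - 13


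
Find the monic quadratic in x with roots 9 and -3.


p(x) = (x - 9)(x + 3)
Expand: x^2 - 6x - 27


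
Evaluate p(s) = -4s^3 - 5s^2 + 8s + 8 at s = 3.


Using direct substitution:
  -4 * (3)^3 = -108
  -5 * (3)^2 = -45
  8 * (3)^1 = 24
  constant: 8
Sum = -108 - 45 + 24 + 8 = -121


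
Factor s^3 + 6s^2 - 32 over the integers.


Try integer roots (divisors of -32). s=2: p(2)=0.
Divide out (s - 2): quotient is s^2 + 8s + 16.
Factor the quadratic: (s + 4)(s + 4)
Result: (s - 2)(s + 4)(s + 4)


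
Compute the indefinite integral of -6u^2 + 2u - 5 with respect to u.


Reverse power rule on each term:
  ∫ -6u^2 du = -2u^3
  ∫ 2u du = u^2
  ∫ -5 du = -5u
F(u) = -2u^3 + u^2 - 5u + C


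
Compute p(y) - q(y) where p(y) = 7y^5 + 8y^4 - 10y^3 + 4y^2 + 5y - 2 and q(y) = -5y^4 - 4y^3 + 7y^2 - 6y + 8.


Distribute the minus sign:
  (7y^5 + 8y^4 - 10y^3 + 4y^2 + 5y - 2)
- (-5y^4 - 4y^3 + 7y^2 - 6y + 8)
Negate second polynomial: 5y^4 + 4y^3 - 7y^2 + 6y - 8
Add: 7y^5 + 13y^4 - 6y^3 - 3y^2 + 11y - 10


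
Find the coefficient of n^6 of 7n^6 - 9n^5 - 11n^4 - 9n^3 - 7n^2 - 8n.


Read off the coefficient of n^6: 7


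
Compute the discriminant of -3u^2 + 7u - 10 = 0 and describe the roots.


D = b^2 - 4ac = (7)^2 - 4(-3)(-10) = 49 - 120 = -71
Since D < 0: two complex conjugate roots (no real roots)


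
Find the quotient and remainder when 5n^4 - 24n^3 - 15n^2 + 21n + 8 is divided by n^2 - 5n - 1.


(5n^4 - 24n^3 - 15n^2 + 21n + 8) / (n^2 - 5n - 1)
Step 1: 5n^2 * (n^2 - 5n - 1) = 5n^4 - 25n^3 - 5n^2; subtract.
Step 2: n * (n^2 - 5n - 1) = n^3 - 5n^2 - n; subtract.
Step 3: -5 * (n^2 - 5n - 1) = -5n^2 + 25n + 5; subtract.
Quotient: 5n^2 + n - 5, Remainder: -3n + 3


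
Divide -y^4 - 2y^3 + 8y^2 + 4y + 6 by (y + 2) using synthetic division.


Synthetic division with c = -2. Coefficients: -1, -2, 8, 4, 6
Bring down -1.
  -1 * -2 = 2; 2 - 2 = 0
  0 * -2 = 0; 0 + 8 = 8
  8 * -2 = -16; -16 + 4 = -12
  -12 * -2 = 24; 24 + 6 = 30
Quotient: -y^3 + 8y - 12, Remainder: 30


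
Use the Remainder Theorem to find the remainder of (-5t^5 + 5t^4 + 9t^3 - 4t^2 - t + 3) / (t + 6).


By the Remainder Theorem, the remainder equals p(-6):
  -5*(-6)^5 = 38880
  5*(-6)^4 = 6480
  9*(-6)^3 = -1944
  -4*(-6)^2 = -144
  -1*(-6)^1 = 6
  constant: 3
Sum: 38880 + 6480 - 1944 - 144 + 6 + 3 = 43281


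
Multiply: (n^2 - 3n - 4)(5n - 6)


Distribute each term of the first polynomial:
  (n^2)(5n - 6) = 5n^3 - 6n^2
  (-3n)(5n - 6) = -15n^2 + 18n
  (-4)(5n - 6) = -20n + 24
Sum: 5n^3 - 21n^2 - 2n + 24


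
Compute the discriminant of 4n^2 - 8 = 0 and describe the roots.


D = b^2 - 4ac = (0)^2 - 4(4)(-8) = 0 + 128 = 128
Since D > 0: two distinct irrational roots


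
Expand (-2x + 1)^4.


Expand (-2x + 1)^4 by repeated multiplication:
  (-2x + 1)^2 = 4x^2 - 4x + 1
  (-2x + 1)^3 = -8x^3 + 12x^2 - 6x + 1
= 16x^4 - 32x^3 + 24x^2 - 8x + 1


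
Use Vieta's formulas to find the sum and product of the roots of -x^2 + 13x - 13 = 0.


For ax^2+bx+c=0: sum = -b/a, product = c/a.
a=-1, b=13, c=-13
Sum = -(13)/-1 = 13
Product = (-13)/-1 = 13


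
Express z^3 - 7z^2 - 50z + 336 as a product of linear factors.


Try integer roots (divisors of 336). z=6: p(6)=0.
Divide out (z - 6): quotient is z^2 - z - 56.
Factor the quadratic: (z - 8)(z + 7)
Result: (z - 6)(z - 8)(z + 7)


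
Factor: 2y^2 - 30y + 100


Roots satisfy r1 + r2 = -b/a = 15 and r1*r2 = c/a = 50.
So r1 = 5, r2 = 10.
2y^2 - 30y + 100 = 2(y - r1)(y - r2) = 2(y - 5)(y - 10)


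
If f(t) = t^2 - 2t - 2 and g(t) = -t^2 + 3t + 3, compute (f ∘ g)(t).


Substitute g(t) into f:
f(g(t)) = 1*(-t^2 + 3t + 3)^2 + (-2)*(-t^2 + 3t + 3) + (-2)
(-t^2 + 3t + 3)^2 = t^4 - 6t^3 + 3t^2 + 18t + 9
Expand and combine: t^4 - 6t^3 + 5t^2 + 12t + 1


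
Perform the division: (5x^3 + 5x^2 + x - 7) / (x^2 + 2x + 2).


(5x^3 + 5x^2 + x - 7) / (x^2 + 2x + 2)
Step 1: 5x * (x^2 + 2x + 2) = 5x^3 + 10x^2 + 10x; subtract.
Step 2: -5 * (x^2 + 2x + 2) = -5x^2 - 10x - 10; subtract.
Quotient: 5x - 5, Remainder: x + 3


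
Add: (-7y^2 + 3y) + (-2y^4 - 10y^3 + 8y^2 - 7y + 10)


Align terms by degree and add:
  -7y^2 + 3y
  -2y^4 - 10y^3 + 8y^2 - 7y + 10
= -2y^4 - 10y^3 + y^2 - 4y + 10


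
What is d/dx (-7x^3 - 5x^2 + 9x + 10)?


Apply the power rule term by term:
  d/dx(-7x^3) = -21x^2
  d/dx(-5x^2) = -10x
  d/dx(9x) = 9
  d/dx(10) = 0
p'(x) = -21x^2 - 10x + 9


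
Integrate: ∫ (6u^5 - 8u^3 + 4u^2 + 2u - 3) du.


Reverse power rule on each term:
  ∫ 6u^5 du = u^6
  ∫ -8u^3 du = -2u^4
  ∫ 4u^2 du = (4/3)u^3
  ∫ 2u du = u^2
  ∫ -3 du = -3u
F(u) = u^6 - 2u^4 + (4/3)u^3 + u^2 - 3u + C


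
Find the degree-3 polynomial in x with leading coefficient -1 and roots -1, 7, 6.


p(x) = -(x + 1)(x - 7)(x - 6)
Expand: -x^3 + 12x^2 - 29x - 42


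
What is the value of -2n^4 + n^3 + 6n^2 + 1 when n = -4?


Using direct substitution:
  -2 * (-4)^4 = -512
  1 * (-4)^3 = -64
  6 * (-4)^2 = 96
  0 * (-4)^1 = 0
  constant: 1
Sum = -512 - 64 + 96 + 0 + 1 = -479


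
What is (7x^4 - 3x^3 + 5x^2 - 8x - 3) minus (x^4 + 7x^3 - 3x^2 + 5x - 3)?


Distribute the minus sign:
  (7x^4 - 3x^3 + 5x^2 - 8x - 3)
- (x^4 + 7x^3 - 3x^2 + 5x - 3)
Negate second polynomial: -x^4 - 7x^3 + 3x^2 - 5x + 3
Add: 6x^4 - 10x^3 + 8x^2 - 13x


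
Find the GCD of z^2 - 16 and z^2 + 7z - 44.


Factor each:
  z^2 - 16 = (z - 4)(z + 4)
  z^2 + 7z - 44 = (z - 4)(z + 11)
Common monic factor: z - 4


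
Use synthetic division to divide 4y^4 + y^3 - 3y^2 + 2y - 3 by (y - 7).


Synthetic division with c = 7. Coefficients: 4, 1, -3, 2, -3
Bring down 4.
  4 * 7 = 28; 28 + 1 = 29
  29 * 7 = 203; 203 - 3 = 200
  200 * 7 = 1400; 1400 + 2 = 1402
  1402 * 7 = 9814; 9814 - 3 = 9811
Quotient: 4y^3 + 29y^2 + 200y + 1402, Remainder: 9811


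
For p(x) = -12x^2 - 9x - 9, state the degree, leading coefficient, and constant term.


Highest power of x is 2, with coefficient -12. Constant term is -9.
Degree = 2, leading coefficient = -12, constant term = -9


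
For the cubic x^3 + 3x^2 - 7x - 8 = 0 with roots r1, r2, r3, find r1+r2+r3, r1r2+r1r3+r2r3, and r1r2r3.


Monic cubic x^3+bx^2+cx+d=0: sum=-b, pairwise sum=c, product=-d.
b=3, c=-7, d=-8
r1+r2+r3 = -3
r1r2+r1r3+r2r3 = -7
r1r2r3 = 8


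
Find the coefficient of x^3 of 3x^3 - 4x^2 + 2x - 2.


Read off the coefficient of x^3: 3


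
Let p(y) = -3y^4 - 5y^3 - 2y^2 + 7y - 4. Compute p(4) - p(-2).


p(4) = -1096
p(-2) = -34
p(4) - p(-2) = -1096 + 34 = -1062


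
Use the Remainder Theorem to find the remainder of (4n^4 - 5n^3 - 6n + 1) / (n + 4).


By the Remainder Theorem, the remainder equals p(-4):
  4*(-4)^4 = 1024
  -5*(-4)^3 = 320
  0*(-4)^2 = 0
  -6*(-4)^1 = 24
  constant: 1
Sum: 1024 + 320 + 0 + 24 + 1 = 1369


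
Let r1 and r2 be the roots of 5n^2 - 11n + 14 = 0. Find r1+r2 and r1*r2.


For an^2+bn+c=0: sum = -b/a, product = c/a.
a=5, b=-11, c=14
Sum = -(-11)/5 = 11/5
Product = (14)/5 = 14/5


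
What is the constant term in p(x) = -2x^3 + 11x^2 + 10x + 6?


Read off the constant term: 6


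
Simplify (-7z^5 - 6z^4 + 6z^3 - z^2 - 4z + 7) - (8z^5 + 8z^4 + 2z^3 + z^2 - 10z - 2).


Distribute the minus sign:
  (-7z^5 - 6z^4 + 6z^3 - z^2 - 4z + 7)
- (8z^5 + 8z^4 + 2z^3 + z^2 - 10z - 2)
Negate second polynomial: -8z^5 - 8z^4 - 2z^3 - z^2 + 10z + 2
Add: -15z^5 - 14z^4 + 4z^3 - 2z^2 + 6z + 9


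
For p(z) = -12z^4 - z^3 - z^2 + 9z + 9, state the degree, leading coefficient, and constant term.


Highest power of z is 4, with coefficient -12. Constant term is 9.
Degree = 4, leading coefficient = -12, constant term = 9


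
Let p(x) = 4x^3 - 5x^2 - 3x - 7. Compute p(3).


Using direct substitution:
  4 * (3)^3 = 108
  -5 * (3)^2 = -45
  -3 * (3)^1 = -9
  constant: -7
Sum = 108 - 45 - 9 - 7 = 47


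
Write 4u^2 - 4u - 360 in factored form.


Roots satisfy r1 + r2 = -b/a = 1 and r1*r2 = c/a = -90.
So r1 = 10, r2 = -9.
4u^2 - 4u - 360 = 4(u - r1)(u - r2) = 4(u - 10)(u + 9)


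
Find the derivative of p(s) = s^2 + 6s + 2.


Apply the power rule term by term:
  d/ds(s^2) = 2s
  d/ds(6s) = 6
  d/ds(2) = 0
p'(s) = 2s + 6


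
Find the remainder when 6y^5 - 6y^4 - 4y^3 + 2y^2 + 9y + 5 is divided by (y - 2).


By the Remainder Theorem, the remainder equals p(2):
  6*(2)^5 = 192
  -6*(2)^4 = -96
  -4*(2)^3 = -32
  2*(2)^2 = 8
  9*(2)^1 = 18
  constant: 5
Sum: 192 - 96 - 32 + 8 + 18 + 5 = 95


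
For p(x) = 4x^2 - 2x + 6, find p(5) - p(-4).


p(5) = 96
p(-4) = 78
p(5) - p(-4) = 96 - 78 = 18


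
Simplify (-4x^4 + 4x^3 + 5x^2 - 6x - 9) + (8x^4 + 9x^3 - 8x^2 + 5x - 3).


Align terms by degree and add:
  -4x^4 + 4x^3 + 5x^2 - 6x - 9
+ 8x^4 + 9x^3 - 8x^2 + 5x - 3
= 4x^4 + 13x^3 - 3x^2 - x - 12


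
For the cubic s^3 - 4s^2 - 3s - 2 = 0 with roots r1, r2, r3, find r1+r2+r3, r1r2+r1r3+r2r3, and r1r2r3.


Monic cubic s^3+bs^2+cs+d=0: sum=-b, pairwise sum=c, product=-d.
b=-4, c=-3, d=-2
r1+r2+r3 = 4
r1r2+r1r3+r2r3 = -3
r1r2r3 = 2


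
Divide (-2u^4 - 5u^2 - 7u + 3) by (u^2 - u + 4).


(-2u^4 - 5u^2 - 7u + 3) / (u^2 - u + 4)
Step 1: -2u^2 * (u^2 - u + 4) = -2u^4 + 2u^3 - 8u^2; subtract.
Step 2: -2u * (u^2 - u + 4) = -2u^3 + 2u^2 - 8u; subtract.
Step 3: 1 * (u^2 - u + 4) = u^2 - u + 4; subtract.
Quotient: -2u^2 - 2u + 1, Remainder: 2u - 1


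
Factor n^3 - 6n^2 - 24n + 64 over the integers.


Try integer roots (divisors of 64). n=-4: p(-4)=0.
Divide out (n + 4): quotient is n^2 - 10n + 16.
Factor the quadratic: (n - 2)(n - 8)
Result: (n + 4)(n - 2)(n - 8)


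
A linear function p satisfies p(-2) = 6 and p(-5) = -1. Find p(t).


p(t) = mt + b. Using p(-2)=6, p(-5)=-1:
m = (6 + 1)/(-2 + 5) = 7/3 = 7/3
b = 6 - m*(-2) = 6 + 14/3 = 32/3
p(t) = (7/3)t + (32/3)


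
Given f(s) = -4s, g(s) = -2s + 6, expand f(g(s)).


Substitute g(s) into f:
f(g(s)) = -4*(-2s + 6)
Expand and combine: 8s - 24


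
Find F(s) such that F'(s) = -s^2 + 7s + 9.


Reverse power rule on each term:
  ∫ -s^2 ds = -(1/3)s^3
  ∫ 7s ds = (7/2)s^2
  ∫ 9 ds = 9s
F(s) = -(1/3)s^3 + (7/2)s^2 + 9s + C


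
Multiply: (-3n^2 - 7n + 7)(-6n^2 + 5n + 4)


Distribute each term of the first polynomial:
  (-3n^2)(-6n^2 + 5n + 4) = 18n^4 - 15n^3 - 12n^2
  (-7n)(-6n^2 + 5n + 4) = 42n^3 - 35n^2 - 28n
  (7)(-6n^2 + 5n + 4) = -42n^2 + 35n + 28
Sum: 18n^4 + 27n^3 - 89n^2 + 7n + 28


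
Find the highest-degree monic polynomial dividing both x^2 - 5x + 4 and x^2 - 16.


Factor each:
  x^2 - 5x + 4 = (x - 4)(x - 1)
  x^2 - 16 = (x - 4)(x + 4)
Common monic factor: x - 4


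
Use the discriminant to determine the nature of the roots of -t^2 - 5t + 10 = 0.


D = b^2 - 4ac = (-5)^2 - 4(-1)(10) = 25 + 40 = 65
Since D > 0: two distinct irrational roots


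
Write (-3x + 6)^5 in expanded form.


Expand (-3x + 6)^5 by repeated multiplication:
  (-3x + 6)^2 = 9x^2 - 36x + 36
  (-3x + 6)^3 = -27x^3 + 162x^2 - 324x + 216
  (-3x + 6)^4 = 81x^4 - 648x^3 + 1944x^2 - 2592x + 1296
= -243x^5 + 2430x^4 - 9720x^3 + 19440x^2 - 19440x + 7776


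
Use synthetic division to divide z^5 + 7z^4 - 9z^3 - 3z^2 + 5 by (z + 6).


Synthetic division with c = -6. Coefficients: 1, 7, -9, -3, 0, 5
Bring down 1.
  1 * -6 = -6; -6 + 7 = 1
  1 * -6 = -6; -6 - 9 = -15
  -15 * -6 = 90; 90 - 3 = 87
  87 * -6 = -522; -522 + 0 = -522
  -522 * -6 = 3132; 3132 + 5 = 3137
Quotient: z^4 + z^3 - 15z^2 + 87z - 522, Remainder: 3137


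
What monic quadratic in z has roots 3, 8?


p(z) = (z - 3)(z - 8)
Expand: z^2 - 11z + 24


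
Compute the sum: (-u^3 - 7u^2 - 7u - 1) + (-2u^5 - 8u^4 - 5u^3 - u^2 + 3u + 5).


Align terms by degree and add:
  -u^3 - 7u^2 - 7u - 1
  -2u^5 - 8u^4 - 5u^3 - u^2 + 3u + 5
= -2u^5 - 8u^4 - 6u^3 - 8u^2 - 4u + 4


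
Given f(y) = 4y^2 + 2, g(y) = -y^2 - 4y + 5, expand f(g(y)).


Substitute g(y) into f:
f(g(y)) = 4*(-y^2 - 4y + 5)^2 + 2
(-y^2 - 4y + 5)^2 = y^4 + 8y^3 + 6y^2 - 40y + 25
Expand and combine: 4y^4 + 32y^3 + 24y^2 - 160y + 102


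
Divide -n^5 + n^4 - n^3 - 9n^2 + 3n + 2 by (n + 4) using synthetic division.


Synthetic division with c = -4. Coefficients: -1, 1, -1, -9, 3, 2
Bring down -1.
  -1 * -4 = 4; 4 + 1 = 5
  5 * -4 = -20; -20 - 1 = -21
  -21 * -4 = 84; 84 - 9 = 75
  75 * -4 = -300; -300 + 3 = -297
  -297 * -4 = 1188; 1188 + 2 = 1190
Quotient: -n^4 + 5n^3 - 21n^2 + 75n - 297, Remainder: 1190


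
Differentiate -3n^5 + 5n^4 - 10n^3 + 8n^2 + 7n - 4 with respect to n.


Apply the power rule term by term:
  d/dn(-3n^5) = -15n^4
  d/dn(5n^4) = 20n^3
  d/dn(-10n^3) = -30n^2
  d/dn(8n^2) = 16n
  d/dn(7n) = 7
  d/dn(-4) = 0
p'(n) = -15n^4 + 20n^3 - 30n^2 + 16n + 7


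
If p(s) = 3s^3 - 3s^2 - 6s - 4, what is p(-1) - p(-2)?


p(-1) = -4
p(-2) = -28
p(-1) - p(-2) = -4 + 28 = 24


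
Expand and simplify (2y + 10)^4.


Expand (2y + 10)^4 by repeated multiplication:
  (2y + 10)^2 = 4y^2 + 40y + 100
  (2y + 10)^3 = 8y^3 + 120y^2 + 600y + 1000
= 16y^4 + 320y^3 + 2400y^2 + 8000y + 10000


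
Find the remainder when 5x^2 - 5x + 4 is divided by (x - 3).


By the Remainder Theorem, the remainder equals p(3):
  5*(3)^2 = 45
  -5*(3)^1 = -15
  constant: 4
Sum: 45 - 15 + 4 = 34


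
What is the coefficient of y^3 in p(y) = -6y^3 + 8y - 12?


Read off the coefficient of y^3: -6


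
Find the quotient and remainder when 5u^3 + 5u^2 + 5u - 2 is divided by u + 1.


(5u^3 + 5u^2 + 5u - 2) / (u + 1)
Step 1: 5u^2 * (u + 1) = 5u^3 + 5u^2; subtract.
Step 2: 0 * (u + 1) = 0; subtract.
Step 3: 5 * (u + 1) = 5u + 5; subtract.
Quotient: 5u^2 + 5, Remainder: -7


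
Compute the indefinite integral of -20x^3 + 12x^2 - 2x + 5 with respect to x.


Reverse power rule on each term:
  ∫ -20x^3 dx = -5x^4
  ∫ 12x^2 dx = 4x^3
  ∫ -2x dx = -x^2
  ∫ 5 dx = 5x
F(x) = -5x^4 + 4x^3 - x^2 + 5x + C


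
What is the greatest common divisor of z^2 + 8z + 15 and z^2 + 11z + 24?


Factor each:
  z^2 + 8z + 15 = (z + 3)(z + 5)
  z^2 + 11z + 24 = (z + 3)(z + 8)
Common monic factor: z + 3


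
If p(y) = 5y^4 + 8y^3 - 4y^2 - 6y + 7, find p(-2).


Using direct substitution:
  5 * (-2)^4 = 80
  8 * (-2)^3 = -64
  -4 * (-2)^2 = -16
  -6 * (-2)^1 = 12
  constant: 7
Sum = 80 - 64 - 16 + 12 + 7 = 19


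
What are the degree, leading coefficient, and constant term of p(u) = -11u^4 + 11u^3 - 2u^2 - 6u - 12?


Highest power of u is 4, with coefficient -11. Constant term is -12.
Degree = 4, leading coefficient = -11, constant term = -12


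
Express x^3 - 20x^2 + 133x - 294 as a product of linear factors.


Try integer roots (divisors of -294). x=7: p(7)=0.
Divide out (x - 7): quotient is x^2 - 13x + 42.
Factor the quadratic: (x - 6)(x - 7)
Result: (x - 7)(x - 6)(x - 7)


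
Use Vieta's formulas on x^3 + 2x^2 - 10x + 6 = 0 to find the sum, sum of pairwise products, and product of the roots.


Monic cubic x^3+bx^2+cx+d=0: sum=-b, pairwise sum=c, product=-d.
b=2, c=-10, d=6
r1+r2+r3 = -2
r1r2+r1r3+r2r3 = -10
r1r2r3 = -6


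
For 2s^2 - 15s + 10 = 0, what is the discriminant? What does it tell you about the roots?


D = b^2 - 4ac = (-15)^2 - 4(2)(10) = 225 - 80 = 145
Since D > 0: two distinct irrational roots


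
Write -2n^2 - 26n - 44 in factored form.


Roots satisfy r1 + r2 = -b/a = -13 and r1*r2 = c/a = 22.
So r1 = -2, r2 = -11.
-2n^2 - 26n - 44 = -2(n - r1)(n - r2) = -2(n + 2)(n + 11)


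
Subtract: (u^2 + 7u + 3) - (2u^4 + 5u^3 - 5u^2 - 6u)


Distribute the minus sign:
  (u^2 + 7u + 3)
- (2u^4 + 5u^3 - 5u^2 - 6u)
Negate second polynomial: -2u^4 - 5u^3 + 5u^2 + 6u
Add: -2u^4 - 5u^3 + 6u^2 + 13u + 3


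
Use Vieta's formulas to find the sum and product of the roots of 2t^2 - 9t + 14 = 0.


For at^2+bt+c=0: sum = -b/a, product = c/a.
a=2, b=-9, c=14
Sum = -(-9)/2 = 9/2
Product = (14)/2 = 7


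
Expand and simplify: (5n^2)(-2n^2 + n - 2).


Distribute each term of the first polynomial:
  (5n^2)(-2n^2 + n - 2) = -10n^4 + 5n^3 - 10n^2
Sum: -10n^4 + 5n^3 - 10n^2


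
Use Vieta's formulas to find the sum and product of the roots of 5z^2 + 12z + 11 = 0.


For az^2+bz+c=0: sum = -b/a, product = c/a.
a=5, b=12, c=11
Sum = -(12)/5 = -12/5
Product = (11)/5 = 11/5


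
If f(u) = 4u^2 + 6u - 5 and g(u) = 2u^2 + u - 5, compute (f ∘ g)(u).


Substitute g(u) into f:
f(g(u)) = 4*(2u^2 + u - 5)^2 + 6*(2u^2 + u - 5) + (-5)
(2u^2 + u - 5)^2 = 4u^4 + 4u^3 - 19u^2 - 10u + 25
Expand and combine: 16u^4 + 16u^3 - 64u^2 - 34u + 65


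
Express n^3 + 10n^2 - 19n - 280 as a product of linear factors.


Try integer roots (divisors of -280). n=-8: p(-8)=0.
Divide out (n + 8): quotient is n^2 + 2n - 35.
Factor the quadratic: (n - 5)(n + 7)
Result: (n + 8)(n - 5)(n + 7)


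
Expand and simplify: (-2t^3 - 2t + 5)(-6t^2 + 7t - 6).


Distribute each term of the first polynomial:
  (-2t^3)(-6t^2 + 7t - 6) = 12t^5 - 14t^4 + 12t^3
  (-2t)(-6t^2 + 7t - 6) = 12t^3 - 14t^2 + 12t
  (5)(-6t^2 + 7t - 6) = -30t^2 + 35t - 30
Sum: 12t^5 - 14t^4 + 24t^3 - 44t^2 + 47t - 30


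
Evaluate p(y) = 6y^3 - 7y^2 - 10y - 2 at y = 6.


Using direct substitution:
  6 * (6)^3 = 1296
  -7 * (6)^2 = -252
  -10 * (6)^1 = -60
  constant: -2
Sum = 1296 - 252 - 60 - 2 = 982


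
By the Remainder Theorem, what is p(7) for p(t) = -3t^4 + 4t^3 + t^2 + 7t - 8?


By the Remainder Theorem, the remainder equals p(7):
  -3*(7)^4 = -7203
  4*(7)^3 = 1372
  1*(7)^2 = 49
  7*(7)^1 = 49
  constant: -8
Sum: -7203 + 1372 + 49 + 49 - 8 = -5741


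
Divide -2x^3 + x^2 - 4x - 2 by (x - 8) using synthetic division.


Synthetic division with c = 8. Coefficients: -2, 1, -4, -2
Bring down -2.
  -2 * 8 = -16; -16 + 1 = -15
  -15 * 8 = -120; -120 - 4 = -124
  -124 * 8 = -992; -992 - 2 = -994
Quotient: -2x^2 - 15x - 124, Remainder: -994


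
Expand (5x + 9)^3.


Expand (5x + 9)^3 by repeated multiplication:
  (5x + 9)^2 = 25x^2 + 90x + 81
= 125x^3 + 675x^2 + 1215x + 729


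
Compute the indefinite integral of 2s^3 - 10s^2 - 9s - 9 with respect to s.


Reverse power rule on each term:
  ∫ 2s^3 ds = (1/2)s^4
  ∫ -10s^2 ds = -(10/3)s^3
  ∫ -9s ds = -(9/2)s^2
  ∫ -9 ds = -9s
F(s) = (1/2)s^4 - (10/3)s^3 - (9/2)s^2 - 9s + C


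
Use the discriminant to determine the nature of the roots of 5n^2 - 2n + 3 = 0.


D = b^2 - 4ac = (-2)^2 - 4(5)(3) = 4 - 60 = -56
Since D < 0: two complex conjugate roots (no real roots)


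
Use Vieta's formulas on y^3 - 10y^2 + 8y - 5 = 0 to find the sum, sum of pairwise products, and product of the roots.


Monic cubic y^3+by^2+cy+d=0: sum=-b, pairwise sum=c, product=-d.
b=-10, c=8, d=-5
r1+r2+r3 = 10
r1r2+r1r3+r2r3 = 8
r1r2r3 = 5


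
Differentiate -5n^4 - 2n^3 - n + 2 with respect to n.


Apply the power rule term by term:
  d/dn(-5n^4) = -20n^3
  d/dn(-2n^3) = -6n^2
  d/dn(-n) = -1
  d/dn(2) = 0
p'(n) = -20n^3 - 6n^2 - 1


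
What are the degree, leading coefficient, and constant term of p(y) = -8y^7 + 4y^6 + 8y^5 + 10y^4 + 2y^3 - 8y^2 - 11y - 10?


Highest power of y is 7, with coefficient -8. Constant term is -10.
Degree = 7, leading coefficient = -8, constant term = -10


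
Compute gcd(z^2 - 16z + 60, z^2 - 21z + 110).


Factor each:
  z^2 - 16z + 60 = (z - 10)(z - 6)
  z^2 - 21z + 110 = (z - 10)(z - 11)
Common monic factor: z - 10


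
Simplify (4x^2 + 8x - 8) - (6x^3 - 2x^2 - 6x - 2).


Distribute the minus sign:
  (4x^2 + 8x - 8)
- (6x^3 - 2x^2 - 6x - 2)
Negate second polynomial: -6x^3 + 2x^2 + 6x + 2
Add: -6x^3 + 6x^2 + 14x - 6


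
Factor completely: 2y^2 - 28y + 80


Roots satisfy r1 + r2 = -b/a = 14 and r1*r2 = c/a = 40.
So r1 = 10, r2 = 4.
2y^2 - 28y + 80 = 2(y - r1)(y - r2) = 2(y - 10)(y - 4)


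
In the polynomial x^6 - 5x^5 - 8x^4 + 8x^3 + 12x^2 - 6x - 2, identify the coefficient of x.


Read off the coefficient of x: -6


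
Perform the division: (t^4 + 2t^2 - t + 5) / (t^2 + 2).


(t^4 + 2t^2 - t + 5) / (t^2 + 2)
Step 1: t^2 * (t^2 + 2) = t^4 + 2t^2; subtract.
Step 2: 0 * (t^2 + 2) = 0; subtract.
Step 3: 0 * (t^2 + 2) = 0; subtract.
Quotient: t^2, Remainder: -t + 5


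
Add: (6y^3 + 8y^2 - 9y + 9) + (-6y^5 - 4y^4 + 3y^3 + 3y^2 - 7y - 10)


Align terms by degree and add:
  6y^3 + 8y^2 - 9y + 9
  -6y^5 - 4y^4 + 3y^3 + 3y^2 - 7y - 10
= -6y^5 - 4y^4 + 9y^3 + 11y^2 - 16y - 1


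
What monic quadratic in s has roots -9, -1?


p(s) = (s + 9)(s + 1)
Expand: s^2 + 10s + 9


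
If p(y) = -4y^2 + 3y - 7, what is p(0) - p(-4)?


p(0) = -7
p(-4) = -83
p(0) - p(-4) = -7 + 83 = 76


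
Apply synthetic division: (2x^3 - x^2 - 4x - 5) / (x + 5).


Synthetic division with c = -5. Coefficients: 2, -1, -4, -5
Bring down 2.
  2 * -5 = -10; -10 - 1 = -11
  -11 * -5 = 55; 55 - 4 = 51
  51 * -5 = -255; -255 - 5 = -260
Quotient: 2x^2 - 11x + 51, Remainder: -260


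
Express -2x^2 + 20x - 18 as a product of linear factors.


Roots satisfy r1 + r2 = -b/a = 10 and r1*r2 = c/a = 9.
So r1 = 1, r2 = 9.
-2x^2 + 20x - 18 = -2(x - r1)(x - r2) = -2(x - 1)(x - 9)


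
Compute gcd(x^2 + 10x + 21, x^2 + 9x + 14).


Factor each:
  x^2 + 10x + 21 = (x + 7)(x + 3)
  x^2 + 9x + 14 = (x + 7)(x + 2)
Common monic factor: x + 7


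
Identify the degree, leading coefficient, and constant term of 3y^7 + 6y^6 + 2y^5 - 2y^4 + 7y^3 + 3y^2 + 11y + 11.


Highest power of y is 7, with coefficient 3. Constant term is 11.
Degree = 7, leading coefficient = 3, constant term = 11


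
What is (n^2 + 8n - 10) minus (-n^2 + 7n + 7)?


Distribute the minus sign:
  (n^2 + 8n - 10)
- (-n^2 + 7n + 7)
Negate second polynomial: n^2 - 7n - 7
Add: 2n^2 + n - 17


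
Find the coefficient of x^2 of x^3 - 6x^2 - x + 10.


Read off the coefficient of x^2: -6


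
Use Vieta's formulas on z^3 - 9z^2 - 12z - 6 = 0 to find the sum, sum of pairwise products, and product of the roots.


Monic cubic z^3+bz^2+cz+d=0: sum=-b, pairwise sum=c, product=-d.
b=-9, c=-12, d=-6
r1+r2+r3 = 9
r1r2+r1r3+r2r3 = -12
r1r2r3 = 6


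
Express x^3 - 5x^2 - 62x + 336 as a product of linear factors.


Try integer roots (divisors of 336). x=6: p(6)=0.
Divide out (x - 6): quotient is x^2 + x - 56.
Factor the quadratic: (x - 7)(x + 8)
Result: (x - 6)(x - 7)(x + 8)


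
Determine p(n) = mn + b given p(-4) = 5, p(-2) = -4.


p(n) = mn + b. Using p(-4)=5, p(-2)=-4:
m = (5 + 4)/(-4 + 2) = 9/-2 = -9/2
b = 5 - m*(-4) = 5 - 18 = -13
p(n) = -(9/2)n - 13


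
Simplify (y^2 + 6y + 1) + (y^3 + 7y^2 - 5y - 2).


Align terms by degree and add:
  y^2 + 6y + 1
+ y^3 + 7y^2 - 5y - 2
= y^3 + 8y^2 + y - 1


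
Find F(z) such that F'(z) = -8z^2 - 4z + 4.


Reverse power rule on each term:
  ∫ -8z^2 dz = -(8/3)z^3
  ∫ -4z dz = -2z^2
  ∫ 4 dz = 4z
F(z) = -(8/3)z^3 - 2z^2 + 4z + C


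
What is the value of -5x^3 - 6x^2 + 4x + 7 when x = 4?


Using direct substitution:
  -5 * (4)^3 = -320
  -6 * (4)^2 = -96
  4 * (4)^1 = 16
  constant: 7
Sum = -320 - 96 + 16 + 7 = -393


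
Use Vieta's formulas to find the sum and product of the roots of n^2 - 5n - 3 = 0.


For an^2+bn+c=0: sum = -b/a, product = c/a.
a=1, b=-5, c=-3
Sum = -(-5)/1 = 5
Product = (-3)/1 = -3


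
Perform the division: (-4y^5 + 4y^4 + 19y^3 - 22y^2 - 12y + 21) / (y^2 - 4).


(-4y^5 + 4y^4 + 19y^3 - 22y^2 - 12y + 21) / (y^2 - 4)
Step 1: -4y^3 * (y^2 - 4) = -4y^5 + 16y^3; subtract.
Step 2: 4y^2 * (y^2 - 4) = 4y^4 - 16y^2; subtract.
Step 3: 3y * (y^2 - 4) = 3y^3 - 12y; subtract.
Step 4: -6 * (y^2 - 4) = -6y^2 + 24; subtract.
Quotient: -4y^3 + 4y^2 + 3y - 6, Remainder: -3


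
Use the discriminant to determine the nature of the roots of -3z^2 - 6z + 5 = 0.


D = b^2 - 4ac = (-6)^2 - 4(-3)(5) = 36 + 60 = 96
Since D > 0: two distinct irrational roots


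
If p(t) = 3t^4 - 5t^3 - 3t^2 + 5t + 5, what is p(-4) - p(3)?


p(-4) = 1025
p(3) = 101
p(-4) - p(3) = 1025 - 101 = 924


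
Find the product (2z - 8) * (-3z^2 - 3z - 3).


Distribute each term of the first polynomial:
  (2z)(-3z^2 - 3z - 3) = -6z^3 - 6z^2 - 6z
  (-8)(-3z^2 - 3z - 3) = 24z^2 + 24z + 24
Sum: -6z^3 + 18z^2 + 18z + 24


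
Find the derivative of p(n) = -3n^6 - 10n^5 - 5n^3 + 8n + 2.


Apply the power rule term by term:
  d/dn(-3n^6) = -18n^5
  d/dn(-10n^5) = -50n^4
  d/dn(-5n^3) = -15n^2
  d/dn(8n) = 8
  d/dn(2) = 0
p'(n) = -18n^5 - 50n^4 - 15n^2 + 8


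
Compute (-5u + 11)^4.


Expand (-5u + 11)^4 by repeated multiplication:
  (-5u + 11)^2 = 25u^2 - 110u + 121
  (-5u + 11)^3 = -125u^3 + 825u^2 - 1815u + 1331
= 625u^4 - 5500u^3 + 18150u^2 - 26620u + 14641


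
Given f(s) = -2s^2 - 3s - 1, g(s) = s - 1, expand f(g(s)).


Substitute g(s) into f:
f(g(s)) = -2*(s - 1)^2 + (-3)*(s - 1) + (-1)
(s - 1)^2 = s^2 - 2s + 1
Expand and combine: -2s^2 + s


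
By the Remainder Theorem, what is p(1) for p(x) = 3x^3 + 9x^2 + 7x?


By the Remainder Theorem, the remainder equals p(1):
  3*(1)^3 = 3
  9*(1)^2 = 9
  7*(1)^1 = 7
  constant: 0
Sum: 3 + 9 + 7 + 0 = 19


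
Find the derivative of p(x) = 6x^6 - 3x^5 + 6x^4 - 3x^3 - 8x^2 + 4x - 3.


Apply the power rule term by term:
  d/dx(6x^6) = 36x^5
  d/dx(-3x^5) = -15x^4
  d/dx(6x^4) = 24x^3
  d/dx(-3x^3) = -9x^2
  d/dx(-8x^2) = -16x
  d/dx(4x) = 4
  d/dx(-3) = 0
p'(x) = 36x^5 - 15x^4 + 24x^3 - 9x^2 - 16x + 4


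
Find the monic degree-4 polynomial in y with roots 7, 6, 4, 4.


p(y) = (y - 7)(y - 6)(y - 4)(y - 4)
Expand: y^4 - 21y^3 + 162y^2 - 544y + 672


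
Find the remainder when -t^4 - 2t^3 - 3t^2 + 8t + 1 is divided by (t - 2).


By the Remainder Theorem, the remainder equals p(2):
  -1*(2)^4 = -16
  -2*(2)^3 = -16
  -3*(2)^2 = -12
  8*(2)^1 = 16
  constant: 1
Sum: -16 - 16 - 12 + 16 + 1 = -27


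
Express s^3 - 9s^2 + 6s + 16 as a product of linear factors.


Try integer roots (divisors of 16). s=8: p(8)=0.
Divide out (s - 8): quotient is s^2 - s - 2.
Factor the quadratic: (s - 2)(s + 1)
Result: (s - 8)(s - 2)(s + 1)


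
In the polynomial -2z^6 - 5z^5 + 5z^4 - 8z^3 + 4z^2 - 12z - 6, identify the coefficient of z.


Read off the coefficient of z: -12


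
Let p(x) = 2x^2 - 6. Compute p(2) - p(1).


p(2) = 2
p(1) = -4
p(2) - p(1) = 2 + 4 = 6


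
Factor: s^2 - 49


Roots satisfy r1 + r2 = -b/a = 0 and r1*r2 = c/a = -49.
So r1 = 7, r2 = -7.
s^2 - 49 = (s - r1)(s - r2) = (s - 7)(s + 7)


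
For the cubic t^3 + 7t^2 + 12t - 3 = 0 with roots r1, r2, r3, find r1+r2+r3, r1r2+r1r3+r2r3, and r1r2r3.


Monic cubic t^3+bt^2+ct+d=0: sum=-b, pairwise sum=c, product=-d.
b=7, c=12, d=-3
r1+r2+r3 = -7
r1r2+r1r3+r2r3 = 12
r1r2r3 = 3


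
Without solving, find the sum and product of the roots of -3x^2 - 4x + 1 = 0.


For ax^2+bx+c=0: sum = -b/a, product = c/a.
a=-3, b=-4, c=1
Sum = -(-4)/-3 = -4/3
Product = (1)/-3 = -1/3


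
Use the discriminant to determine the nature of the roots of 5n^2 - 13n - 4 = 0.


D = b^2 - 4ac = (-13)^2 - 4(5)(-4) = 169 + 80 = 249
Since D > 0: two distinct irrational roots


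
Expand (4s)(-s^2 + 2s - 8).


Distribute each term of the first polynomial:
  (4s)(-s^2 + 2s - 8) = -4s^3 + 8s^2 - 32s
Sum: -4s^3 + 8s^2 - 32s


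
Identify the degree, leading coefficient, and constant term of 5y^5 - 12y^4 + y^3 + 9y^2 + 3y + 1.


Highest power of y is 5, with coefficient 5. Constant term is 1.
Degree = 5, leading coefficient = 5, constant term = 1


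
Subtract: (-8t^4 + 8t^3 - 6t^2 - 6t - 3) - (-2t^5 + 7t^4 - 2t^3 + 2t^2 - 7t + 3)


Distribute the minus sign:
  (-8t^4 + 8t^3 - 6t^2 - 6t - 3)
- (-2t^5 + 7t^4 - 2t^3 + 2t^2 - 7t + 3)
Negate second polynomial: 2t^5 - 7t^4 + 2t^3 - 2t^2 + 7t - 3
Add: 2t^5 - 15t^4 + 10t^3 - 8t^2 + t - 6


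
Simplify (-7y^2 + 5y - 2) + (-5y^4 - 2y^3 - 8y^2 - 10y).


Align terms by degree and add:
  -7y^2 + 5y - 2
  -5y^4 - 2y^3 - 8y^2 - 10y
= -5y^4 - 2y^3 - 15y^2 - 5y - 2


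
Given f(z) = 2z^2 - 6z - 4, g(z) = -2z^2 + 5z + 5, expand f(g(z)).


Substitute g(z) into f:
f(g(z)) = 2*(-2z^2 + 5z + 5)^2 + (-6)*(-2z^2 + 5z + 5) + (-4)
(-2z^2 + 5z + 5)^2 = 4z^4 - 20z^3 + 5z^2 + 50z + 25
Expand and combine: 8z^4 - 40z^3 + 22z^2 + 70z + 16


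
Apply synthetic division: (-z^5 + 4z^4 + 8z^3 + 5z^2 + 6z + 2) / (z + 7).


Synthetic division with c = -7. Coefficients: -1, 4, 8, 5, 6, 2
Bring down -1.
  -1 * -7 = 7; 7 + 4 = 11
  11 * -7 = -77; -77 + 8 = -69
  -69 * -7 = 483; 483 + 5 = 488
  488 * -7 = -3416; -3416 + 6 = -3410
  -3410 * -7 = 23870; 23870 + 2 = 23872
Quotient: -z^4 + 11z^3 - 69z^2 + 488z - 3410, Remainder: 23872


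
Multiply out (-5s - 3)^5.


Expand (-5s - 3)^5 by repeated multiplication:
  (-5s - 3)^2 = 25s^2 + 30s + 9
  (-5s - 3)^3 = -125s^3 - 225s^2 - 135s - 27
  (-5s - 3)^4 = 625s^4 + 1500s^3 + 1350s^2 + 540s + 81
= -3125s^5 - 9375s^4 - 11250s^3 - 6750s^2 - 2025s - 243
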